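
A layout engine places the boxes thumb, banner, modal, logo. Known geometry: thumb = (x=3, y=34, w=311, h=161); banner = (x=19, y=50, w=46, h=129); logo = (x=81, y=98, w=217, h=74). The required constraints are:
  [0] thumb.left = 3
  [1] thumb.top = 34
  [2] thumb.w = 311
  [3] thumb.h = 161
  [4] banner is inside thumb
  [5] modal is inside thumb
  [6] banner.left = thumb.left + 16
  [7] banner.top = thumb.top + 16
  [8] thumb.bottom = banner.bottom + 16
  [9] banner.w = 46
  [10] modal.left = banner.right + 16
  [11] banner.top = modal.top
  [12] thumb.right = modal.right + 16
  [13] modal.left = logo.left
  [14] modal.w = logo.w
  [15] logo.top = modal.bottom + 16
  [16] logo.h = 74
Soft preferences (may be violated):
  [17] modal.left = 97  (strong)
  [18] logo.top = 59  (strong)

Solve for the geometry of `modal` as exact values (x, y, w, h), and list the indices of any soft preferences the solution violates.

1. modal.x = 81  [modal.left = banner.right + 16]
2. modal.y = 50  [banner.top = modal.top]
3. modal.w = 217  [thumb.right = modal.right + 16]
4. modal.h = 32  [logo.top = modal.bottom + 16]

modal = (x=81, y=50, w=217, h=32)
violated soft preferences: 17, 18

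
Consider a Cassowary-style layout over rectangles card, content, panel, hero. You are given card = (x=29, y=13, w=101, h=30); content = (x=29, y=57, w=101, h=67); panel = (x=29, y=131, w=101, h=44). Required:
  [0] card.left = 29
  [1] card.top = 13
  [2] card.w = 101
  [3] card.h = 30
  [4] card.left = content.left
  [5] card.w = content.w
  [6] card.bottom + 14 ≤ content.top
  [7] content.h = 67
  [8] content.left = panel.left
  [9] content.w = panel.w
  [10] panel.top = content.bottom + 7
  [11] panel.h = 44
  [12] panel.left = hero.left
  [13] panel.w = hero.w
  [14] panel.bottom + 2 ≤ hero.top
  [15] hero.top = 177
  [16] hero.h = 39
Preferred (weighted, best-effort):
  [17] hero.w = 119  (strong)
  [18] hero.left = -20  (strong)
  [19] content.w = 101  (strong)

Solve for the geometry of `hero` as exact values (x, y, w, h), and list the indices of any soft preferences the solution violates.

1. hero.x = 29  [panel.left = hero.left]
2. hero.w = 101  [panel.w = hero.w]
3. hero.y = 177  [hero.top = 177]
4. hero.h = 39  [hero.h = 39]

hero = (x=29, y=177, w=101, h=39)
violated soft preferences: 17, 18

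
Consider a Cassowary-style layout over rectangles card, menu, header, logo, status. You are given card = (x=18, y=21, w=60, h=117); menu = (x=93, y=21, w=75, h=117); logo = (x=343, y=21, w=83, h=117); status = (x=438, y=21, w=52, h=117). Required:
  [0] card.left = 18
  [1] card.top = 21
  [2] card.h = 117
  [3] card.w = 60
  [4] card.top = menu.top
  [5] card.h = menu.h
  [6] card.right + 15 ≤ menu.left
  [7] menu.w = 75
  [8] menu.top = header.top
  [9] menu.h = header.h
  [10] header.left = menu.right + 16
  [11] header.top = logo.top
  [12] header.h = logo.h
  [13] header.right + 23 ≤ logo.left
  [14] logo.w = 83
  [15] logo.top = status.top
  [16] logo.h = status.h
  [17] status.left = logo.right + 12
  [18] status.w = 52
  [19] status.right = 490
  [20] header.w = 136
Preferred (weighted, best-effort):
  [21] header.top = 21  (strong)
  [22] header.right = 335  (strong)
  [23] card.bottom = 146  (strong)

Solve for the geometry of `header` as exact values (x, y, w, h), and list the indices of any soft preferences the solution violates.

1. header.y = 21  [menu.top = header.top]
2. header.h = 117  [menu.h = header.h]
3. header.x = 184  [header.left = menu.right + 16]
4. header.w = 136  [header.w = 136]

header = (x=184, y=21, w=136, h=117)
violated soft preferences: 22, 23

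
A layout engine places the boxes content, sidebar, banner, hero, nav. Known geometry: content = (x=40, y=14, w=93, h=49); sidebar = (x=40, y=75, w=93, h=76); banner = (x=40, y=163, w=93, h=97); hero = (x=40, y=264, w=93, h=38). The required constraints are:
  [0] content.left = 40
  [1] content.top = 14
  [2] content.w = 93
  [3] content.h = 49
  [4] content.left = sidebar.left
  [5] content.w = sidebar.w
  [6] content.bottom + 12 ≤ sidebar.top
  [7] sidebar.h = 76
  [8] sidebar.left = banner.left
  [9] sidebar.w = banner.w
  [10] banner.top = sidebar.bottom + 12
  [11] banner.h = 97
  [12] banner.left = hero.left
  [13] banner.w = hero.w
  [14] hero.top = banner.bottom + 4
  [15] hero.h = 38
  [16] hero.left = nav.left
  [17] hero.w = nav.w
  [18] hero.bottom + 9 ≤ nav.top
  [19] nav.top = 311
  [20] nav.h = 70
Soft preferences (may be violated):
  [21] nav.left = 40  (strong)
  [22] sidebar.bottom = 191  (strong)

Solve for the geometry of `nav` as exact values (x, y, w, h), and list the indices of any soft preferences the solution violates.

nav = (x=40, y=311, w=93, h=70)
violated soft preferences: 22

1. nav.x = 40  [hero.left = nav.left]
2. nav.w = 93  [hero.w = nav.w]
3. nav.y = 311  [nav.top = 311]
4. nav.h = 70  [nav.h = 70]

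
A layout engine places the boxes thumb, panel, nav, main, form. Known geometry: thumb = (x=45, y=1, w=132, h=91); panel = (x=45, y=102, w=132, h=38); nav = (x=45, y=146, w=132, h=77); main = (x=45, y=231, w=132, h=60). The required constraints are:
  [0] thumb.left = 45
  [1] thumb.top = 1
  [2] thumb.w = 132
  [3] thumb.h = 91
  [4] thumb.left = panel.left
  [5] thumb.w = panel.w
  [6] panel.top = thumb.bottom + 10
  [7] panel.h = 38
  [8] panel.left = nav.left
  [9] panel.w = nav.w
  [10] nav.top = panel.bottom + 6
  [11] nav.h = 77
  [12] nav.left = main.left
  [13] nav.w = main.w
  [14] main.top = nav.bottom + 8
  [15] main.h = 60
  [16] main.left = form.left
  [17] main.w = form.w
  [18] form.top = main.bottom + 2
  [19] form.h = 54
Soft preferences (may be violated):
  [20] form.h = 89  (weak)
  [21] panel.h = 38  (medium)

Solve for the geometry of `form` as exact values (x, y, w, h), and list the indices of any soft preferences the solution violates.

1. form.x = 45  [main.left = form.left]
2. form.w = 132  [main.w = form.w]
3. form.y = 293  [form.top = main.bottom + 2]
4. form.h = 54  [form.h = 54]

form = (x=45, y=293, w=132, h=54)
violated soft preferences: 20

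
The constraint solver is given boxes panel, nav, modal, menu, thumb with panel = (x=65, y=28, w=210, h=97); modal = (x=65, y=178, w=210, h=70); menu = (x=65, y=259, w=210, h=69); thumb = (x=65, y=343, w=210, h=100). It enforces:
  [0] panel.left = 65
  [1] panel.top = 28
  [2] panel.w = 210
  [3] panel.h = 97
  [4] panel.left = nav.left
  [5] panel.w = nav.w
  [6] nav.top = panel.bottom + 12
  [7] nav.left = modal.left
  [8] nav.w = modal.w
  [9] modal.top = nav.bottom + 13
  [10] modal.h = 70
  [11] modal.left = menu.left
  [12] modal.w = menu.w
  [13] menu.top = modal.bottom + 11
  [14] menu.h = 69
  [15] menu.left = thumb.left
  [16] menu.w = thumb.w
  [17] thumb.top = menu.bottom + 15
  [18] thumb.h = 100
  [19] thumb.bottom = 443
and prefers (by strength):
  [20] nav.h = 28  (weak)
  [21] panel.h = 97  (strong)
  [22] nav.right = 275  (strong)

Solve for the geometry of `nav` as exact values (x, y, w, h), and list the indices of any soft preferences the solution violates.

nav = (x=65, y=137, w=210, h=28)
violated soft preferences: none

1. nav.x = 65  [panel.left = nav.left]
2. nav.w = 210  [panel.w = nav.w]
3. nav.y = 137  [nav.top = panel.bottom + 12]
4. nav.h = 28  [modal.top = nav.bottom + 13]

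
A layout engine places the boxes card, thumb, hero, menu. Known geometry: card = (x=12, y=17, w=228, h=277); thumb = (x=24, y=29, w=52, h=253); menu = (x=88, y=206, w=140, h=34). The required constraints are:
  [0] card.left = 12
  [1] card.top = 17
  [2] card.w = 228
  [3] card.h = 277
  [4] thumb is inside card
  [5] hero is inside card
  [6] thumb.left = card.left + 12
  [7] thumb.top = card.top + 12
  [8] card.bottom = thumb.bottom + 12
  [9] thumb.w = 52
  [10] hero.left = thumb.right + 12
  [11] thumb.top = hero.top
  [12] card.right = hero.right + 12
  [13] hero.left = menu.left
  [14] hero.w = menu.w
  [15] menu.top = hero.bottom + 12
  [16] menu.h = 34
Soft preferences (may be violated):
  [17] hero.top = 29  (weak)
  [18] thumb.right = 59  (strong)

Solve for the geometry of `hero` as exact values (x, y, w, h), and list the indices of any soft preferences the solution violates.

1. hero.x = 88  [hero.left = thumb.right + 12]
2. hero.y = 29  [thumb.top = hero.top]
3. hero.w = 140  [card.right = hero.right + 12]
4. hero.h = 165  [menu.top = hero.bottom + 12]

hero = (x=88, y=29, w=140, h=165)
violated soft preferences: 18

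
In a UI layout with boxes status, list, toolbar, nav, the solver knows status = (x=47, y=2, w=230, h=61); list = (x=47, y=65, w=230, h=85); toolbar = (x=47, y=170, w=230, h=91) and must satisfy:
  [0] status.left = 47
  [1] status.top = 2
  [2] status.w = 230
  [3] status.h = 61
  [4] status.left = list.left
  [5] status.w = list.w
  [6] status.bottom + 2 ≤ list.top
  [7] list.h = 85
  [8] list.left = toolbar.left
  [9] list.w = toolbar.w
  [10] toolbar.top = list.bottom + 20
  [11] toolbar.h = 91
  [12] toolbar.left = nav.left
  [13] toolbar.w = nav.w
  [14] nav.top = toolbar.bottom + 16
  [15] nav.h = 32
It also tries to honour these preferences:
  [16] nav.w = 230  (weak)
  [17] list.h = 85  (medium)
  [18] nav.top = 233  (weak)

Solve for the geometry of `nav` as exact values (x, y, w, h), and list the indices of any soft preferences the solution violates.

nav = (x=47, y=277, w=230, h=32)
violated soft preferences: 18

1. nav.x = 47  [toolbar.left = nav.left]
2. nav.w = 230  [toolbar.w = nav.w]
3. nav.y = 277  [nav.top = toolbar.bottom + 16]
4. nav.h = 32  [nav.h = 32]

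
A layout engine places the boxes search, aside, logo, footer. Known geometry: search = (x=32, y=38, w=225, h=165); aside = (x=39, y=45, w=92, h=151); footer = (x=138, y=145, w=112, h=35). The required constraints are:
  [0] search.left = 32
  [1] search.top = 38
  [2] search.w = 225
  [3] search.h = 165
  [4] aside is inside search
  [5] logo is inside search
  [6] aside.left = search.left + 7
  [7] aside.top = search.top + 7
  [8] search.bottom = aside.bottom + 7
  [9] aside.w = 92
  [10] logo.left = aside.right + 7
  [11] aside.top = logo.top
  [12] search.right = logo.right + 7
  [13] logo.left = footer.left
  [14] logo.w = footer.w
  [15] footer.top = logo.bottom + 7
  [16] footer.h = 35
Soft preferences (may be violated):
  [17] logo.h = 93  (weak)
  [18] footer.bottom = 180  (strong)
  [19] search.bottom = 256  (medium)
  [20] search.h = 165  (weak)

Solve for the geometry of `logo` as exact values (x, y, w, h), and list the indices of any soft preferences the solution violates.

logo = (x=138, y=45, w=112, h=93)
violated soft preferences: 19

1. logo.x = 138  [logo.left = aside.right + 7]
2. logo.y = 45  [aside.top = logo.top]
3. logo.w = 112  [search.right = logo.right + 7]
4. logo.h = 93  [footer.top = logo.bottom + 7]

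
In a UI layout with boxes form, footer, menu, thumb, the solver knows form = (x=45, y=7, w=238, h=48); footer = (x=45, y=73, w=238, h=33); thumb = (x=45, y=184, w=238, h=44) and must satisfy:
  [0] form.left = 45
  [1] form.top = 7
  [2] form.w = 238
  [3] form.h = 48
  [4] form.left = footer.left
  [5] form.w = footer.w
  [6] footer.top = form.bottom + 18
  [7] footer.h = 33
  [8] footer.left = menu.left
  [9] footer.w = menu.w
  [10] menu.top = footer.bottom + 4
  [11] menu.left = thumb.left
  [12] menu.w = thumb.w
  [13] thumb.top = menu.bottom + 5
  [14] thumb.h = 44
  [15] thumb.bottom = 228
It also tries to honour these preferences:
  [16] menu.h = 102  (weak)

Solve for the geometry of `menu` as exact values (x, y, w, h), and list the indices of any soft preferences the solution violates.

1. menu.x = 45  [footer.left = menu.left]
2. menu.w = 238  [footer.w = menu.w]
3. menu.y = 110  [menu.top = footer.bottom + 4]
4. menu.h = 69  [thumb.top = menu.bottom + 5]

menu = (x=45, y=110, w=238, h=69)
violated soft preferences: 16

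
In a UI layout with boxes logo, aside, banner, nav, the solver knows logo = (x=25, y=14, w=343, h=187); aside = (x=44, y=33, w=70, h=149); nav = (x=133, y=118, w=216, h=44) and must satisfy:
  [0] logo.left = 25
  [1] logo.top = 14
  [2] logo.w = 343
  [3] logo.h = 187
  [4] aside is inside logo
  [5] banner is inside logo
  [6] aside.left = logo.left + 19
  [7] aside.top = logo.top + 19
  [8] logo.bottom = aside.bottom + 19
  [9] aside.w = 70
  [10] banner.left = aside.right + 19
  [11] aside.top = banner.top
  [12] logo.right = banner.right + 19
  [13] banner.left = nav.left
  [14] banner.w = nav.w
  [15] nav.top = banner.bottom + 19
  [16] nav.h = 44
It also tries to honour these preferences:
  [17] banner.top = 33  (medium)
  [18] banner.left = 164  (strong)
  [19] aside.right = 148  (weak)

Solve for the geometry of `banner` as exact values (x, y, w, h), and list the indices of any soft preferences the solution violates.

1. banner.x = 133  [banner.left = aside.right + 19]
2. banner.y = 33  [aside.top = banner.top]
3. banner.w = 216  [logo.right = banner.right + 19]
4. banner.h = 66  [nav.top = banner.bottom + 19]

banner = (x=133, y=33, w=216, h=66)
violated soft preferences: 18, 19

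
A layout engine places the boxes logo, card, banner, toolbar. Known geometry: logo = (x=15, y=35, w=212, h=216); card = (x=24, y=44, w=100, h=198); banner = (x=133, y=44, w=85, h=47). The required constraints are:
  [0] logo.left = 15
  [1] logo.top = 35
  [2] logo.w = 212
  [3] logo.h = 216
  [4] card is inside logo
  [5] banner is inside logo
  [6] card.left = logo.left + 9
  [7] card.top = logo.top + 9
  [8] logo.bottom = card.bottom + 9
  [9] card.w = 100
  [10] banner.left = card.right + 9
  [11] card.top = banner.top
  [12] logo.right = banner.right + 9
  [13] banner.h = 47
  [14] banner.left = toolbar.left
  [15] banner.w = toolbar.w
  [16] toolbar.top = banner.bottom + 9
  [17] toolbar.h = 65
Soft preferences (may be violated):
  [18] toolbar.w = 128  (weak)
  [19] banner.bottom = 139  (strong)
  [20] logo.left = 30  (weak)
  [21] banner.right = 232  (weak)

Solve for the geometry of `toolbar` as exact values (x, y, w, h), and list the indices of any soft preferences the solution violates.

toolbar = (x=133, y=100, w=85, h=65)
violated soft preferences: 18, 19, 20, 21

1. toolbar.x = 133  [banner.left = toolbar.left]
2. toolbar.w = 85  [banner.w = toolbar.w]
3. toolbar.y = 100  [toolbar.top = banner.bottom + 9]
4. toolbar.h = 65  [toolbar.h = 65]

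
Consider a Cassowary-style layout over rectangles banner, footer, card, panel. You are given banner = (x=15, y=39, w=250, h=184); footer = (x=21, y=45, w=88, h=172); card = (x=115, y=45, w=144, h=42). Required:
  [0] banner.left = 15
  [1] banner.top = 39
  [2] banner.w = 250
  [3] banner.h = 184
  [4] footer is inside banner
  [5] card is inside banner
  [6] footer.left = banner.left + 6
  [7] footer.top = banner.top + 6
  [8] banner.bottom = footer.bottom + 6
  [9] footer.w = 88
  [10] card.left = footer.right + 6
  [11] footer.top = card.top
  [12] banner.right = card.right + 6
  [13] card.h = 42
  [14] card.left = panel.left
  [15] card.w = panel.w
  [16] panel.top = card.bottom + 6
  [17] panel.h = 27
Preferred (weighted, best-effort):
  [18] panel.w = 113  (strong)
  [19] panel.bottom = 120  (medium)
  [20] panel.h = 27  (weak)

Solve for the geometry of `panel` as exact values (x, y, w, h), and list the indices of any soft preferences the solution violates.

panel = (x=115, y=93, w=144, h=27)
violated soft preferences: 18

1. panel.x = 115  [card.left = panel.left]
2. panel.w = 144  [card.w = panel.w]
3. panel.y = 93  [panel.top = card.bottom + 6]
4. panel.h = 27  [panel.h = 27]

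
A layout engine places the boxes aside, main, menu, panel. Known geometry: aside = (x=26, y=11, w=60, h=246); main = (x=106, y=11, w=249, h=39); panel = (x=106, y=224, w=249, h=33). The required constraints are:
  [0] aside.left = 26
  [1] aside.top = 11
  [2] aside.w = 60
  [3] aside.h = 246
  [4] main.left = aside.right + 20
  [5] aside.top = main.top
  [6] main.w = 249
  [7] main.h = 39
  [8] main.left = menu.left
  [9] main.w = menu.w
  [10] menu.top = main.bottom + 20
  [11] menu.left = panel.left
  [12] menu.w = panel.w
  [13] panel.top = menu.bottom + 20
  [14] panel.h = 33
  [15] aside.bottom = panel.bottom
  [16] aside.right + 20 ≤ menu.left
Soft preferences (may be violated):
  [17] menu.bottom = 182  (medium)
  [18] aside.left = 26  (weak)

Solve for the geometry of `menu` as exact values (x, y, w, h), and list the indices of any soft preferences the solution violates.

1. menu.x = 106  [main.left = menu.left]
2. menu.w = 249  [main.w = menu.w]
3. menu.y = 70  [menu.top = main.bottom + 20]
4. menu.h = 134  [panel.top = menu.bottom + 20]

menu = (x=106, y=70, w=249, h=134)
violated soft preferences: 17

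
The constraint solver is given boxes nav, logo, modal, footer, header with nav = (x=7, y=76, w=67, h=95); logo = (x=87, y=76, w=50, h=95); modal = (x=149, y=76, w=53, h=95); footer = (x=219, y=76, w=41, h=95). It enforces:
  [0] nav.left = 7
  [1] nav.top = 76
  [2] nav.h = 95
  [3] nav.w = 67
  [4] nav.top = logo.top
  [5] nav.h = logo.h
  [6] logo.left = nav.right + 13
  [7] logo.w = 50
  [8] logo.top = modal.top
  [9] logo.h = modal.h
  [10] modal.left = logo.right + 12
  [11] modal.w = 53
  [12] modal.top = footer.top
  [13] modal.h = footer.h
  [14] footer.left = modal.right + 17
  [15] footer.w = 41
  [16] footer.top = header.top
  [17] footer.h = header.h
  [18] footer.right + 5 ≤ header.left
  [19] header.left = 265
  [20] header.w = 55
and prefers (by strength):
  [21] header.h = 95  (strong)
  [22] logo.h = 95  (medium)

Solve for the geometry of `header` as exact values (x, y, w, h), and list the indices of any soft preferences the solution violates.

1. header.y = 76  [footer.top = header.top]
2. header.h = 95  [footer.h = header.h]
3. header.x = 265  [header.left = 265]
4. header.w = 55  [header.w = 55]

header = (x=265, y=76, w=55, h=95)
violated soft preferences: none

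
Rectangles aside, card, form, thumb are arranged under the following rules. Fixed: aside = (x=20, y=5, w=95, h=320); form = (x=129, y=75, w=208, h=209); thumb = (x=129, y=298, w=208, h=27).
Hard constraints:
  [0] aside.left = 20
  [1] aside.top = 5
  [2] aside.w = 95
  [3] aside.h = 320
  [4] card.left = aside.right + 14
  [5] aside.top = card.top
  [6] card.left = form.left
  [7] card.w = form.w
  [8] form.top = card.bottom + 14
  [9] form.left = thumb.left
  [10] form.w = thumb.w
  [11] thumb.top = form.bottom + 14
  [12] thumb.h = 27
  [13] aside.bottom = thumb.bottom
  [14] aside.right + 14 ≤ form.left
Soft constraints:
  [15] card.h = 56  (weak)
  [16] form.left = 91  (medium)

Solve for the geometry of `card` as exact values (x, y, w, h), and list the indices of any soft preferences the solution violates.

1. card.x = 129  [card.left = aside.right + 14]
2. card.y = 5  [aside.top = card.top]
3. card.w = 208  [card.w = form.w]
4. card.h = 56  [form.top = card.bottom + 14]

card = (x=129, y=5, w=208, h=56)
violated soft preferences: 16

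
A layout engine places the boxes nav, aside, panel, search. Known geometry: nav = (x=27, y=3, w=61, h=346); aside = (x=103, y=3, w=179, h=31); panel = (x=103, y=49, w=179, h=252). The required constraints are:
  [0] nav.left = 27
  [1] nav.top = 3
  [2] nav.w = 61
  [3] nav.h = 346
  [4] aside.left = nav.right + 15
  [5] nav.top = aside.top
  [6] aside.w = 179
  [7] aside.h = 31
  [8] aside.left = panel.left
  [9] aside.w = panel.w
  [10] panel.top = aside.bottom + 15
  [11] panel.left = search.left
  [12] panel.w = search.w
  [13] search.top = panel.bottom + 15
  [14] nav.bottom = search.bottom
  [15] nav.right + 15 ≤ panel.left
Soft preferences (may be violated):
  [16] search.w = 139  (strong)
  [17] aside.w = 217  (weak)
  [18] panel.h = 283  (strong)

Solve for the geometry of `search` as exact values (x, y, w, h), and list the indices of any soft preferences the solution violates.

1. search.x = 103  [panel.left = search.left]
2. search.w = 179  [panel.w = search.w]
3. search.y = 316  [search.top = panel.bottom + 15]
4. search.h = 33  [nav.bottom = search.bottom]

search = (x=103, y=316, w=179, h=33)
violated soft preferences: 16, 17, 18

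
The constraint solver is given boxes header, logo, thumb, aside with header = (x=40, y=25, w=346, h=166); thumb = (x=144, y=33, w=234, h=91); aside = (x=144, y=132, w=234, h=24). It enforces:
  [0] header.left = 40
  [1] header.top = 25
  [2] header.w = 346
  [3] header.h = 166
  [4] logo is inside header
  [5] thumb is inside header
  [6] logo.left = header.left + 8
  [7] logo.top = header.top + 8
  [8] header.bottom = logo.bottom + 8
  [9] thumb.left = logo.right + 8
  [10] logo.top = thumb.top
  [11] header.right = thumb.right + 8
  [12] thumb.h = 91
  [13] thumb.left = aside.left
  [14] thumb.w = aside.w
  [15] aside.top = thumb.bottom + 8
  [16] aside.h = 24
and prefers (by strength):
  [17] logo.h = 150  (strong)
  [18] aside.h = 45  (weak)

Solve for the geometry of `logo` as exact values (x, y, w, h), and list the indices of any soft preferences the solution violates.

logo = (x=48, y=33, w=88, h=150)
violated soft preferences: 18

1. logo.x = 48  [logo.left = header.left + 8]
2. logo.y = 33  [logo.top = header.top + 8]
3. logo.h = 150  [header.bottom = logo.bottom + 8]
4. logo.w = 88  [thumb.left = logo.right + 8]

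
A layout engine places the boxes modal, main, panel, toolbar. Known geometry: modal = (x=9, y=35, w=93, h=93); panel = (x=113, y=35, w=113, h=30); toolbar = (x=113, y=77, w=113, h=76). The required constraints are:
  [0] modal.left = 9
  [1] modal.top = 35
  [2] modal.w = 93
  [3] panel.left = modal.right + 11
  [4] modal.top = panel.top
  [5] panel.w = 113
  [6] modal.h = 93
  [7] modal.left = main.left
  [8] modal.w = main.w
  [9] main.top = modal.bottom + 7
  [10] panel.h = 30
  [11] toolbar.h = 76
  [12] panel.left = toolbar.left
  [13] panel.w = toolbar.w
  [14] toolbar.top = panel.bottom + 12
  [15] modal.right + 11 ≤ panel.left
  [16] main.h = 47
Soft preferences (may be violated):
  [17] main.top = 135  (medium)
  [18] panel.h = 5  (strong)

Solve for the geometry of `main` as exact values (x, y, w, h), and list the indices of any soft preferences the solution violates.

main = (x=9, y=135, w=93, h=47)
violated soft preferences: 18

1. main.x = 9  [modal.left = main.left]
2. main.w = 93  [modal.w = main.w]
3. main.y = 135  [main.top = modal.bottom + 7]
4. main.h = 47  [main.h = 47]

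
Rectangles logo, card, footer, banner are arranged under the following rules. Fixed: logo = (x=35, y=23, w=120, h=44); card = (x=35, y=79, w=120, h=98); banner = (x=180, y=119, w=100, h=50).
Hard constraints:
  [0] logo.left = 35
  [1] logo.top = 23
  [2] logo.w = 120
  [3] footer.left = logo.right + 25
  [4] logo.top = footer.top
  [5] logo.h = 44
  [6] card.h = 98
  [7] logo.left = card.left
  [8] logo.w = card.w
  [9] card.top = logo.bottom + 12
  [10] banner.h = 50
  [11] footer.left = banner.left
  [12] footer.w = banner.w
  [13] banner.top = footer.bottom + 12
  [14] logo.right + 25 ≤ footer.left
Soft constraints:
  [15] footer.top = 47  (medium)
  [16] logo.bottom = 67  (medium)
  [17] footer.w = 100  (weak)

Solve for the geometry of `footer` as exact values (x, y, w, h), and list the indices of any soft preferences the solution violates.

1. footer.x = 180  [footer.left = logo.right + 25]
2. footer.y = 23  [logo.top = footer.top]
3. footer.w = 100  [footer.w = banner.w]
4. footer.h = 84  [banner.top = footer.bottom + 12]

footer = (x=180, y=23, w=100, h=84)
violated soft preferences: 15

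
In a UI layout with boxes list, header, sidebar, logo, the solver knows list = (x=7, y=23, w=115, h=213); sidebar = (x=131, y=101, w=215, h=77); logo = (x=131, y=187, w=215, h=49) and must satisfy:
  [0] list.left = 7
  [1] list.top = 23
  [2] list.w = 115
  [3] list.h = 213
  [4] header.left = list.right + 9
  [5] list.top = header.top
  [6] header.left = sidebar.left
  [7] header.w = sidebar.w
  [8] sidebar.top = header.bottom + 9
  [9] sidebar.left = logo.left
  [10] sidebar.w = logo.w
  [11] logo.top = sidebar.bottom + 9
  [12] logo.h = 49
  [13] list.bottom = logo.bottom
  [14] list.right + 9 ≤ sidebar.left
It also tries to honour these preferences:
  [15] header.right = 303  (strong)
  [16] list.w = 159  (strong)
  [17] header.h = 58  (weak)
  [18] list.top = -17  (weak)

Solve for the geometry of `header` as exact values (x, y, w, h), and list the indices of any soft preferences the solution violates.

1. header.x = 131  [header.left = list.right + 9]
2. header.y = 23  [list.top = header.top]
3. header.w = 215  [header.w = sidebar.w]
4. header.h = 69  [sidebar.top = header.bottom + 9]

header = (x=131, y=23, w=215, h=69)
violated soft preferences: 15, 16, 17, 18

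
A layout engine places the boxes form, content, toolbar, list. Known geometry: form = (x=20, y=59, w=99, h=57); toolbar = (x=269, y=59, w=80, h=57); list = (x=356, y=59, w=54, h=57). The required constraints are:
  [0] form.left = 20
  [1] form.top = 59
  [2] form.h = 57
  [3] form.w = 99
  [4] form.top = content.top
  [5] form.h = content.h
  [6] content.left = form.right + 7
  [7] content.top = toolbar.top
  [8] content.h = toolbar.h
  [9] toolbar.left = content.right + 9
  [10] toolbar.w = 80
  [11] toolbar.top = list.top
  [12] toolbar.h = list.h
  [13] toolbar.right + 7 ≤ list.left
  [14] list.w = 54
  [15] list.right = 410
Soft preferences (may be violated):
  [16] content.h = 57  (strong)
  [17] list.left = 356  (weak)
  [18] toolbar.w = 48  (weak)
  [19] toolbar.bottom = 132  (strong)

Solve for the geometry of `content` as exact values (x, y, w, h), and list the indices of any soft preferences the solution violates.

1. content.y = 59  [form.top = content.top]
2. content.h = 57  [form.h = content.h]
3. content.x = 126  [content.left = form.right + 7]
4. content.w = 134  [toolbar.left = content.right + 9]

content = (x=126, y=59, w=134, h=57)
violated soft preferences: 18, 19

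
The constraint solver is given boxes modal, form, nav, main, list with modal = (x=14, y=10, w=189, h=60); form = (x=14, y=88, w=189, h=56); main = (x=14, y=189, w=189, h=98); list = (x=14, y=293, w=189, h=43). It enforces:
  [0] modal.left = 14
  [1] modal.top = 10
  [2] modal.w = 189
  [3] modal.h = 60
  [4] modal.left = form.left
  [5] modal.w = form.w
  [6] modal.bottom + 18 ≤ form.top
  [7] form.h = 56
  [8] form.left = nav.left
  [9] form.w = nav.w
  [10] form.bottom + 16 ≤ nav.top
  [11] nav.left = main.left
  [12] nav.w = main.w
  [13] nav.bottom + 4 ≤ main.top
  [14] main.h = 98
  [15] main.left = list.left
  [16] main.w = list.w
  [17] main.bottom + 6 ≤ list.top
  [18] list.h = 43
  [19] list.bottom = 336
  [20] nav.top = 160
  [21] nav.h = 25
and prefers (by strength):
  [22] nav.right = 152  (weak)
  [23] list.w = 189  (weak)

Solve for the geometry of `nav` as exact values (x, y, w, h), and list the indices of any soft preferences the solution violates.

1. nav.x = 14  [form.left = nav.left]
2. nav.w = 189  [form.w = nav.w]
3. nav.y = 160  [nav.top = 160]
4. nav.h = 25  [nav.h = 25]

nav = (x=14, y=160, w=189, h=25)
violated soft preferences: 22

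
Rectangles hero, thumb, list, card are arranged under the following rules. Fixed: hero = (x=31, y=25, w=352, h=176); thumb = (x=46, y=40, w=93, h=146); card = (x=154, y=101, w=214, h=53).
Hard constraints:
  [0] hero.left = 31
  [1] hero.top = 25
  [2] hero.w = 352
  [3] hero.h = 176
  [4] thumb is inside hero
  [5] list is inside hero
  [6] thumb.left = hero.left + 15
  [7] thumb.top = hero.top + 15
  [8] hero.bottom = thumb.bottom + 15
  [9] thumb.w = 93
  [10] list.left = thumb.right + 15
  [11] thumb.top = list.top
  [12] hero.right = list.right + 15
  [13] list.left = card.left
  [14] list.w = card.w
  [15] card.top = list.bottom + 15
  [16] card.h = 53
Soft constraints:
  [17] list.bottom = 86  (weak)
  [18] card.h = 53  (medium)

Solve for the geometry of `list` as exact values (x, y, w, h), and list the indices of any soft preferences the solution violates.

1. list.x = 154  [list.left = thumb.right + 15]
2. list.y = 40  [thumb.top = list.top]
3. list.w = 214  [hero.right = list.right + 15]
4. list.h = 46  [card.top = list.bottom + 15]

list = (x=154, y=40, w=214, h=46)
violated soft preferences: none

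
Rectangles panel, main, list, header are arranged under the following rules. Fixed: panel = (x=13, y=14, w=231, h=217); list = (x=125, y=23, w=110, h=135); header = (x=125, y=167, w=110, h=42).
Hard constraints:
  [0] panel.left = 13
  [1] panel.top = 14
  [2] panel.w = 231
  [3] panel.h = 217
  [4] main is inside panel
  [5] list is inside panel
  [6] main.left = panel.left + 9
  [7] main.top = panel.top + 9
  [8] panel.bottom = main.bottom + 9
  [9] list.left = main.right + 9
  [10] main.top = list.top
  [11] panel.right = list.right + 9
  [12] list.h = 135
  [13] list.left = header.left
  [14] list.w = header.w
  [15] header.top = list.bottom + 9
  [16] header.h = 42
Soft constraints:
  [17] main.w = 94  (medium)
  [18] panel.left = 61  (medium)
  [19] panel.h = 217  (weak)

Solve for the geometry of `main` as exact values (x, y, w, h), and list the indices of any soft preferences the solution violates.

1. main.x = 22  [main.left = panel.left + 9]
2. main.y = 23  [main.top = panel.top + 9]
3. main.h = 199  [panel.bottom = main.bottom + 9]
4. main.w = 94  [list.left = main.right + 9]

main = (x=22, y=23, w=94, h=199)
violated soft preferences: 18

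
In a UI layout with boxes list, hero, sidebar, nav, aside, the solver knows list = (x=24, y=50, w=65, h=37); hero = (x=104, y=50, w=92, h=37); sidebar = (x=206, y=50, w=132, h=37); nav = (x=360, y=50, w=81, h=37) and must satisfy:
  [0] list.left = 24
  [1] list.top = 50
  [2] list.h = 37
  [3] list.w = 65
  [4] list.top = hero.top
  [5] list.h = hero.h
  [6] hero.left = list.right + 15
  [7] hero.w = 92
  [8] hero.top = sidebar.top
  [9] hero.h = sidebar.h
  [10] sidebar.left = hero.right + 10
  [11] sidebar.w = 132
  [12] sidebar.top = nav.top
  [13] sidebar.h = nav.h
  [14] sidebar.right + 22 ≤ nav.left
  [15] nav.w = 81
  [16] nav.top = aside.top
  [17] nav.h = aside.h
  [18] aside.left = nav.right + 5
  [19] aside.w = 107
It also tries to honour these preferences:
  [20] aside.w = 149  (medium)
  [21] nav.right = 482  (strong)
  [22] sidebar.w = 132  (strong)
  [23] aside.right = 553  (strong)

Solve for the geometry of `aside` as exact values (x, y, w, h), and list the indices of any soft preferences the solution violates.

aside = (x=446, y=50, w=107, h=37)
violated soft preferences: 20, 21

1. aside.y = 50  [nav.top = aside.top]
2. aside.h = 37  [nav.h = aside.h]
3. aside.x = 446  [aside.left = nav.right + 5]
4. aside.w = 107  [aside.w = 107]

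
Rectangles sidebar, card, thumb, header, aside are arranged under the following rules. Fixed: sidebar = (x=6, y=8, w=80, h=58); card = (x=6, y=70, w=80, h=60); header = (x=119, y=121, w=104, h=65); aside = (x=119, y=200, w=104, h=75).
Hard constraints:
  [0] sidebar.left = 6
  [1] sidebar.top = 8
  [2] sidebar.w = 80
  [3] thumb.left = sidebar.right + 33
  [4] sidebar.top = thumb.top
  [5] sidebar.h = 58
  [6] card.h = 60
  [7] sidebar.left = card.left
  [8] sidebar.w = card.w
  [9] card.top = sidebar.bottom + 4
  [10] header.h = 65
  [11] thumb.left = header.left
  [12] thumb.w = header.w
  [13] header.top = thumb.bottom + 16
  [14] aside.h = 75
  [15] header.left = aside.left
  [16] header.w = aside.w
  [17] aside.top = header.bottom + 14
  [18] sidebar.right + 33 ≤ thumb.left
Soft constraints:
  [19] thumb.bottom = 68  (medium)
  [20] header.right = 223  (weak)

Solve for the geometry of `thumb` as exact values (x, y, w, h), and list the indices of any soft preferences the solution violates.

thumb = (x=119, y=8, w=104, h=97)
violated soft preferences: 19

1. thumb.x = 119  [thumb.left = sidebar.right + 33]
2. thumb.y = 8  [sidebar.top = thumb.top]
3. thumb.w = 104  [thumb.w = header.w]
4. thumb.h = 97  [header.top = thumb.bottom + 16]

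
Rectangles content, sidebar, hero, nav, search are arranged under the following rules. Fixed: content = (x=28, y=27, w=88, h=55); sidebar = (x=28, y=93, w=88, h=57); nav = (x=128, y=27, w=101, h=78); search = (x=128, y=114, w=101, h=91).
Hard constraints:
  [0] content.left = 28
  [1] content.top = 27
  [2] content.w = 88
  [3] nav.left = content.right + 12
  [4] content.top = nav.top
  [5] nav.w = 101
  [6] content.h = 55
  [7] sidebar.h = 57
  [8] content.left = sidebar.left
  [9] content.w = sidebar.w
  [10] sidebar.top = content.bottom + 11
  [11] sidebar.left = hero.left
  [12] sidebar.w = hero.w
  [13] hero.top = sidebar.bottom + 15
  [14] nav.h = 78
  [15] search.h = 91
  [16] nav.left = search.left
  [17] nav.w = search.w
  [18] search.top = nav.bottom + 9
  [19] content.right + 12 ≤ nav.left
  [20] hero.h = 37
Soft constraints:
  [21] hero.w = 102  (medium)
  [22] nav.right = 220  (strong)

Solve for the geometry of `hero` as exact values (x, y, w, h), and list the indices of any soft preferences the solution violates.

hero = (x=28, y=165, w=88, h=37)
violated soft preferences: 21, 22

1. hero.x = 28  [sidebar.left = hero.left]
2. hero.w = 88  [sidebar.w = hero.w]
3. hero.y = 165  [hero.top = sidebar.bottom + 15]
4. hero.h = 37  [hero.h = 37]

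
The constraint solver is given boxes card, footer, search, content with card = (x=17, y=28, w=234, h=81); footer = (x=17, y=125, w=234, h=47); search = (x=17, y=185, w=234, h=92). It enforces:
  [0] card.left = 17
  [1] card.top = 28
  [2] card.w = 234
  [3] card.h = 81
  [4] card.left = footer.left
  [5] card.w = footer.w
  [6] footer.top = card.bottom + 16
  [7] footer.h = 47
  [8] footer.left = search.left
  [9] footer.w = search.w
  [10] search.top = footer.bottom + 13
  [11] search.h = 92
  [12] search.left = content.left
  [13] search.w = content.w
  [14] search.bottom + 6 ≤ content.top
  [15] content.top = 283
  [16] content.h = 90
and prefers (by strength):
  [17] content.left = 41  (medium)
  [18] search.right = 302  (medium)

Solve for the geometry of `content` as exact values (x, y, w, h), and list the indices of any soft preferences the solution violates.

1. content.x = 17  [search.left = content.left]
2. content.w = 234  [search.w = content.w]
3. content.y = 283  [content.top = 283]
4. content.h = 90  [content.h = 90]

content = (x=17, y=283, w=234, h=90)
violated soft preferences: 17, 18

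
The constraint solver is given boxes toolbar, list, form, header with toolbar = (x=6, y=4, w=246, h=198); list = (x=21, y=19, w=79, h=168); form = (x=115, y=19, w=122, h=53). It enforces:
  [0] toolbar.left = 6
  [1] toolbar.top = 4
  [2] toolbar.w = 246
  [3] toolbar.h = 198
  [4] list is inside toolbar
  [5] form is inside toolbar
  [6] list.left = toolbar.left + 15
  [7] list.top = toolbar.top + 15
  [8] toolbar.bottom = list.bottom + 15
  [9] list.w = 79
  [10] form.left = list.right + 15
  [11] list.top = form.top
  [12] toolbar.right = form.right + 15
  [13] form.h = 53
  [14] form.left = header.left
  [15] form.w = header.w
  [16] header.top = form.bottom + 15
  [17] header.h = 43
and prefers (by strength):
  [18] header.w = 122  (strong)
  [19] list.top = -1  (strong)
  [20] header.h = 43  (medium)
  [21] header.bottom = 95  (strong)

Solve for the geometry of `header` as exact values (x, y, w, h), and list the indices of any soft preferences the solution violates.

1. header.x = 115  [form.left = header.left]
2. header.w = 122  [form.w = header.w]
3. header.y = 87  [header.top = form.bottom + 15]
4. header.h = 43  [header.h = 43]

header = (x=115, y=87, w=122, h=43)
violated soft preferences: 19, 21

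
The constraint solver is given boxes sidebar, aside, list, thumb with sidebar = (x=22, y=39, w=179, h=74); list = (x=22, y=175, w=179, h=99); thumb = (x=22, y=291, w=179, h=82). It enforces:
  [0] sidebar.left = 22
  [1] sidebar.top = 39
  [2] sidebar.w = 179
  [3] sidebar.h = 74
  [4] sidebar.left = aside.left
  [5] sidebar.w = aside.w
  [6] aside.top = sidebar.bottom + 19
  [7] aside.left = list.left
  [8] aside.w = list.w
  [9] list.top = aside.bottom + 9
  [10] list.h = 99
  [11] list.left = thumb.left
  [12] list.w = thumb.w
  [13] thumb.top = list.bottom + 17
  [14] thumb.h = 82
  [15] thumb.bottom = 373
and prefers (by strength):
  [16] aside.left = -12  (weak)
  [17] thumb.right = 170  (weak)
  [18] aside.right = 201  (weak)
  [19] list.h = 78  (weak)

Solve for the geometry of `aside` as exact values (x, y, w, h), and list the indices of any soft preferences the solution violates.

1. aside.x = 22  [sidebar.left = aside.left]
2. aside.w = 179  [sidebar.w = aside.w]
3. aside.y = 132  [aside.top = sidebar.bottom + 19]
4. aside.h = 34  [list.top = aside.bottom + 9]

aside = (x=22, y=132, w=179, h=34)
violated soft preferences: 16, 17, 19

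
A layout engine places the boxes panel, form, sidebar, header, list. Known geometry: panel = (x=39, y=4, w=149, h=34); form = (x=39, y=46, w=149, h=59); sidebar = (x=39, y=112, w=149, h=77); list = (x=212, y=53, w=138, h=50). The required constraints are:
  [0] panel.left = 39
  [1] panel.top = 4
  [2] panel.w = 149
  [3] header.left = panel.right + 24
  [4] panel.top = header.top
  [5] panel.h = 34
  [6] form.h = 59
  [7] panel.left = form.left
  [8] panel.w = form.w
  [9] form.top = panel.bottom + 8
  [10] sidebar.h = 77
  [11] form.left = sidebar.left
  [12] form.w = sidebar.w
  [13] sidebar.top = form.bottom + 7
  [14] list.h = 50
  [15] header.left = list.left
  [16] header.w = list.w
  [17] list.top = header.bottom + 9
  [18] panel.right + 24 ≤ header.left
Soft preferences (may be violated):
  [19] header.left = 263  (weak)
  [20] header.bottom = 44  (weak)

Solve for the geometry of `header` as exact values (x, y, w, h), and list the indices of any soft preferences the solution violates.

header = (x=212, y=4, w=138, h=40)
violated soft preferences: 19

1. header.x = 212  [header.left = panel.right + 24]
2. header.y = 4  [panel.top = header.top]
3. header.w = 138  [header.w = list.w]
4. header.h = 40  [list.top = header.bottom + 9]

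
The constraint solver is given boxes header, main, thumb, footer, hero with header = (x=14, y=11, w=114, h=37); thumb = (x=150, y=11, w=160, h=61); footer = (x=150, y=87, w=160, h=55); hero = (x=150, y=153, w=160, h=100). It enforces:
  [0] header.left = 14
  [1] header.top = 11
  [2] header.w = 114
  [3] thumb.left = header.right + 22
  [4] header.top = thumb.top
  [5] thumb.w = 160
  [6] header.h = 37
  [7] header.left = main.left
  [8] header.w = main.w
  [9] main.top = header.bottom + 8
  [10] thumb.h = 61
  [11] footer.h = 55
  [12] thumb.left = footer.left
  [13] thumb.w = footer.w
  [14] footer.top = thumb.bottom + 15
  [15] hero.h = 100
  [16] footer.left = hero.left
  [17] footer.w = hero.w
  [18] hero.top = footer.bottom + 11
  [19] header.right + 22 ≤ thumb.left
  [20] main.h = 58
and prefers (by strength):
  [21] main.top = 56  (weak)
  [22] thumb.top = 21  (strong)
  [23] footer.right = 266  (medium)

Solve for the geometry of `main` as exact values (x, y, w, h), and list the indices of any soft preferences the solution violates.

1. main.x = 14  [header.left = main.left]
2. main.w = 114  [header.w = main.w]
3. main.y = 56  [main.top = header.bottom + 8]
4. main.h = 58  [main.h = 58]

main = (x=14, y=56, w=114, h=58)
violated soft preferences: 22, 23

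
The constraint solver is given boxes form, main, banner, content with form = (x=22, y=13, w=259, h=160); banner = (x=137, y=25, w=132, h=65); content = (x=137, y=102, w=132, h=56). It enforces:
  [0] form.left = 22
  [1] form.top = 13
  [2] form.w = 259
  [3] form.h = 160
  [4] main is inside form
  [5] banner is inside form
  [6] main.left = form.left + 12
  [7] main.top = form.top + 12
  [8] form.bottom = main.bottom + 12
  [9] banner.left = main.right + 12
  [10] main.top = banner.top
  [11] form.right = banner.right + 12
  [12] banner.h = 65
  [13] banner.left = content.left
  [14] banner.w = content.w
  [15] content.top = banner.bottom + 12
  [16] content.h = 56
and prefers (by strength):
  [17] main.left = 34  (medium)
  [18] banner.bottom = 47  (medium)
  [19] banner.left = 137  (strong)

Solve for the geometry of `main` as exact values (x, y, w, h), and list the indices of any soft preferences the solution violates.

main = (x=34, y=25, w=91, h=136)
violated soft preferences: 18

1. main.x = 34  [main.left = form.left + 12]
2. main.y = 25  [main.top = form.top + 12]
3. main.h = 136  [form.bottom = main.bottom + 12]
4. main.w = 91  [banner.left = main.right + 12]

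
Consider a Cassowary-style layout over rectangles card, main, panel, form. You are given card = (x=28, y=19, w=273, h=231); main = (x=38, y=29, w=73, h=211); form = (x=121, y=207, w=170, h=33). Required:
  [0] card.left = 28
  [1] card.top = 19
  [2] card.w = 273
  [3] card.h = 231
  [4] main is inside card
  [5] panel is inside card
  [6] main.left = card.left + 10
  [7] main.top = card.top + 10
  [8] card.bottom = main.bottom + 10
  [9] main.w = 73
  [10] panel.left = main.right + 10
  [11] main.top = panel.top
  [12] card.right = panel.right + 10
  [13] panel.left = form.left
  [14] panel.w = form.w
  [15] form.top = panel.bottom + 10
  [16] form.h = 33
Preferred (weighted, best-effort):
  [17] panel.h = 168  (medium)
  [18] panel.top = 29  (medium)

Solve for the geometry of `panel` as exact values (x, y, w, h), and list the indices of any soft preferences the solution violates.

1. panel.x = 121  [panel.left = main.right + 10]
2. panel.y = 29  [main.top = panel.top]
3. panel.w = 170  [card.right = panel.right + 10]
4. panel.h = 168  [form.top = panel.bottom + 10]

panel = (x=121, y=29, w=170, h=168)
violated soft preferences: none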